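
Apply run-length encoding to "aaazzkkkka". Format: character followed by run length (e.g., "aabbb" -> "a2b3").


Input: 'aaazzkkkka'
Operation: identify consecutive runs
Runs: 'aaa' -> a3, 'zz' -> z2, 'kkkk' -> k4, 'a' -> a1
Encoded: a3z2k4a1


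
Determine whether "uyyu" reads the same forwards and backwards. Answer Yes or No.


Input string: 'uyyu'
Reversed: 'uyyu'
Compare pairs: s[0]='u' vs s[3]='u' (match), s[1]='y' vs s[2]='y' (match)
Palindrome: Yes


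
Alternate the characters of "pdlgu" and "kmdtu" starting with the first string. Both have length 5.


String 1: 'pdlgu'
String 2: 'kmdtu'
Operation: alternate characters
Pairs: 'p'+'k', 'd'+'m', 'l'+'d', 'g'+'t', 'u'+'u'
Result: pkdmldgtuu


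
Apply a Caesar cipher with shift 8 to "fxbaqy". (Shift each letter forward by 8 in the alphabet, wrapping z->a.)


Input: 'fxbaqy', shift = 8
Operation: for each letter, (position + 8) mod 26
Mapping: 'f'(5+8=13)->'n', 'x'(23+8=31, 31 mod 26=5)->'f', 'b'(1+8=9)->'j', 'a'(0+8=8)->'i', 'q'(16+8=24)->'y', 'y'(24+8=32, 32 mod 26=6)->'g'
Result: nfjiyg


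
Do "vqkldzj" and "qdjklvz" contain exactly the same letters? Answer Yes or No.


String 1: 'vqkldzj' -> sorted: 'djklqvz'
String 2: 'qdjklvz' -> sorted: 'djklqvz'
Compare sorted forms: 'djklqvz' == 'djklqvz'
Anagram: Yes


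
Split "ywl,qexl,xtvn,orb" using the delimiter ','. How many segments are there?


Input string: 'ywl,qexl,xtvn,orb'
Delimiter: ','
Split result: 'ywl', 'qexl', 'xtvn', 'orb'
Number of parts: 4


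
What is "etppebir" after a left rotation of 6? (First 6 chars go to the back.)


Input: 'etppebir', shift = 6
Operation: split at index 6 and swap parts
Front part s[0:6] = 'etppeb'
Back part s[6:] = 'ir'
Rotated = back + front = 'ir' + 'etppeb'
Result: iretppeb


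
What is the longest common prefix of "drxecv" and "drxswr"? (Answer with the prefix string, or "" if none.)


String 1: 'drxecv'
String 2: 'drxswr'
Compare position by position:
pos 0: 'd' vs 'd' match
pos 1: 'r' vs 'r' match
pos 2: 'x' vs 'x' match
pos 3: 'e' vs 's' differ -> stop
Longest common prefix: "drx" (length 3)


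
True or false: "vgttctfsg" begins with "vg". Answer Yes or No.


Input string: 'vgttctfsg'
Prefix to check: 'vg'
First 2 characters of input: 'vg'
Match: True
Result: Yes


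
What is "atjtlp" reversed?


Input string: 'atjtlp'
Operation: reverse character order
Original order: 'a' -> 't' -> 'j' -> 't' -> 'l' -> 'p'
Reversed order: 'p' -> 'l' -> 't' -> 'j' -> 't' -> 'a'
Result: pltjta


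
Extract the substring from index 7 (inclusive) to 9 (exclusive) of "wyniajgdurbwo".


Input string: 'wyniajgdurbwo'
Operation: slice [7:9]
Extract characters: s[7]='d', s[8]='u'
Result: du


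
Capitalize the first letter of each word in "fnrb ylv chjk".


Input string: 'fnrb ylv chjk'
Operation: capitalize first letter of each word
Word transformations: 'fnrb'->'Fnrb', 'ylv'->'Ylv', 'chjk'->'Chjk'
Result: Fnrb Ylv Chjk


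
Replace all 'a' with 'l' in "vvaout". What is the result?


Input string: 'vvaout'
Operation: replace 'a' with 'l'
Positions of 'a': 2
After replacement: vvlout


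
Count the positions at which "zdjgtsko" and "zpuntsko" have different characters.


String 1: 'zdjgtsko'
String 2: 'zpuntsko'
Compare each position: pos 0: 'z'=='z', pos 1: 'd'!='p', pos 2: 'j'!='u', pos 3: 'g'!='n', pos 4: 't'=='t', pos 5: 's'=='s', pos 6: 'k'=='k', pos 7: 'o'=='o'
Differing positions: 3
Hamming distance: 3


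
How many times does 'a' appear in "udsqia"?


Input string: 'udsqia'
Target character: 'a'
Scan each position: s[5]='a'
Matches found at indices: 5
Total: 1


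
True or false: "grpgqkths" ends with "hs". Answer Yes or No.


Input string: 'grpgqkths'
Suffix to check: 'hs'
Last 2 characters of input: 'hs'
Match: True
Result: Yes


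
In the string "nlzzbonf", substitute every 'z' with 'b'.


Input string: 'nlzzbonf'
Operation: replace 'z' with 'b'
Positions of 'z': 2, 3
After replacement: nlbbbonf


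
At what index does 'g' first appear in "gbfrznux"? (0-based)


Input string: 'gbfrznux'
Target: 'g'
Scanning left to right: s[0]='g'
First match at index: 0


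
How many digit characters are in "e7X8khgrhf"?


Input string: 'e7X8khgrhf'
Operation: count digit characters (0-9)
Scan: 'e', '7'(digit), 'X', '8'(digit), 'k', 'h', 'g', 'r', 'h', 'f'
Digits found: 2
Result: 2


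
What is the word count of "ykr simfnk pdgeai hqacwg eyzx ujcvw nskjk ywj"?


Input string: 'ykr simfnk pdgeai hqacwg eyzx ujcvw nskjk ywj'
Operation: split by spaces
Words found: 'ykr', 'simfnk', 'pdgeai', 'hqacwg', 'eyzx', 'ujcvw', 'nskjk', 'ywj'
Word count: 8


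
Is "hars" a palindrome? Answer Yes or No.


Input string: 'hars'
Reversed: 'srah'
Compare pairs: s[0]='h' vs s[3]='s' (mismatch), s[1]='a' vs s[2]='r' (mismatch)
Palindrome: No


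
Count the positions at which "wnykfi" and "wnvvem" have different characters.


String 1: 'wnykfi'
String 2: 'wnvvem'
Compare each position: pos 0: 'w'=='w', pos 1: 'n'=='n', pos 2: 'y'!='v', pos 3: 'k'!='v', pos 4: 'f'!='e', pos 5: 'i'!='m'
Differing positions: 4
Hamming distance: 4


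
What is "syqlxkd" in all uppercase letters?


Input string: 'syqlxkd'
Operation: convert each letter to uppercase
Mapping: 's'->'S', 'y'->'Y', 'q'->'Q', 'l'->'L', 'x'->'X', 'k'->'K', 'd'->'D'
Result: SYQLXKD


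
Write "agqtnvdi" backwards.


Input string: 'agqtnvdi'
Operation: reverse character order
Original order: 'a' -> 'g' -> 'q' -> 't' -> 'n' -> 'v' -> 'd' -> 'i'
Reversed order: 'i' -> 'd' -> 'v' -> 'n' -> 't' -> 'q' -> 'g' -> 'a'
Result: idvntqga


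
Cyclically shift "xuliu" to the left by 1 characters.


Input: 'xuliu', shift = 1
Operation: split at index 1 and swap parts
Front part s[0:1] = 'x'
Back part s[1:] = 'uliu'
Rotated = back + front = 'uliu' + 'x'
Result: uliux


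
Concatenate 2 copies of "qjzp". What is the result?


Input string: 'qjzp'
Operation: repeat 2 times
Concatenation: 'qjzp' + 'qjzp'
Result: qjzpqjzp


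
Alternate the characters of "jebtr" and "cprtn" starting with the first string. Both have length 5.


String 1: 'jebtr'
String 2: 'cprtn'
Operation: alternate characters
Pairs: 'j'+'c', 'e'+'p', 'b'+'r', 't'+'t', 'r'+'n'
Result: jcepbrttrn


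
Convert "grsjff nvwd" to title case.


Input string: 'grsjff nvwd'
Operation: capitalize first letter of each word
Word transformations: 'grsjff'->'Grsjff', 'nvwd'->'Nvwd'
Result: Grsjff Nvwd


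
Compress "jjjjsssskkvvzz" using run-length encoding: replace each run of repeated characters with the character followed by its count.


Input: 'jjjjsssskkvvzz'
Operation: identify consecutive runs
Runs: 'jjjj' -> j4, 'ssss' -> s4, 'kk' -> k2, 'vv' -> v2, 'zz' -> z2
Encoded: j4s4k2v2z2


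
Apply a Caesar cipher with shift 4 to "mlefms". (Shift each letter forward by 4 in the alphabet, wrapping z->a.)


Input: 'mlefms', shift = 4
Operation: for each letter, (position + 4) mod 26
Mapping: 'm'(12+4=16)->'q', 'l'(11+4=15)->'p', 'e'(4+4=8)->'i', 'f'(5+4=9)->'j', 'm'(12+4=16)->'q', 's'(18+4=22)->'w'
Result: qpijqw


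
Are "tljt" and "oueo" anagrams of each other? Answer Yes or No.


String 1: 'tljt' -> sorted: 'jltt'
String 2: 'oueo' -> sorted: 'eoou'
Compare sorted forms: 'jltt' != 'eoou'
Anagram: No


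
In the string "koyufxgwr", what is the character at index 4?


Input string: 'koyufxgwr'
Operation: get character at index 4
Index mapping: s[0]='k', s[1]='o', s[2]='y', s[3]='u', s[4]='f'
Result: 'f'


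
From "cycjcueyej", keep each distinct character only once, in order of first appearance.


Input: 'cycjcueyej'
Operation: keep first occurrence of each character
Scan: s[0]='c' new -> keep; s[1]='y' new -> keep; s[2]='c' seen -> skip; s[3]='j' new -> keep; s[4]='c' seen -> skip; s[5]='u' new -> keep; s[6]='e' new -> keep; s[7]='y' seen -> skip; s[8]='e' seen -> skip; s[9]='j' seen -> skip
Result: cyjue


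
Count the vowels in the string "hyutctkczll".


Input string: 'hyutctkczll'
Operation: count vowels (a, e, i, o, u)
Scan: s[0]='h', s[1]='y', s[2]='u' (vowel), s[3]='t', s[4]='c', s[5]='t', s[6]='k', s[7]='c', s[8]='z', s[9]='l', s[10]='l'
Vowels found: 1
Result: 1


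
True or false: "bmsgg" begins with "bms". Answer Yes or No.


Input string: 'bmsgg'
Prefix to check: 'bms'
First 3 characters of input: 'bms'
Match: True
Result: Yes


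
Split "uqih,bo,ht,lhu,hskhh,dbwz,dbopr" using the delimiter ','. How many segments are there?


Input string: 'uqih,bo,ht,lhu,hskhh,dbwz,dbopr'
Delimiter: ','
Split result: 'uqih', 'bo', 'ht', 'lhu', 'hskhh', 'dbwz', 'dbopr'
Number of parts: 7


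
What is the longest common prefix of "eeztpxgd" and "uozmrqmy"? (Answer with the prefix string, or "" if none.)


String 1: 'eeztpxgd'
String 2: 'uozmrqmy'
Compare position by position:
pos 0: 'e' vs 'u' differ -> stop
Longest common prefix: "" (length 0)


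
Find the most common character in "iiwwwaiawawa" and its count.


Input: 'iiwwwaiawawa'
Operation: tally each character
Counts: 'a':4, 'i':3, 'w':5
Maximum: 'w' appears 5 times


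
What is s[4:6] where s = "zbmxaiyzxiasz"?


Input string: 'zbmxaiyzxiasz'
Operation: slice [4:6]
Extract characters: s[4]='a', s[5]='i'
Result: ai


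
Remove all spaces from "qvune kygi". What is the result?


Input string: 'qvune kygi'
Operation: remove all spaces
Words: 'qvune', 'kygi'
Join without spaces: qvunekygi


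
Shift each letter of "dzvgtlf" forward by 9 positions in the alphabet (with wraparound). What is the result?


Input: 'dzvgtlf', shift = 9
Operation: for each letter, (position + 9) mod 26
Mapping: 'd'(3+9=12)->'m', 'z'(25+9=34, 34 mod 26=8)->'i', 'v'(21+9=30, 30 mod 26=4)->'e', 'g'(6+9=15)->'p', 't'(19+9=28, 28 mod 26=2)->'c', 'l'(11+9=20)->'u', 'f'(5+9=14)->'o'
Result: miepcuo


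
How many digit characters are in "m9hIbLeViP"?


Input string: 'm9hIbLeViP'
Operation: count digit characters (0-9)
Scan: 'm', '9'(digit), 'h', 'I', 'b', 'L', 'e', 'V', 'i', 'P'
Digits found: 1
Result: 1


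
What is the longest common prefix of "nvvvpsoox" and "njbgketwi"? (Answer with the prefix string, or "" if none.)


String 1: 'nvvvpsoox'
String 2: 'njbgketwi'
Compare position by position:
pos 0: 'n' vs 'n' match
pos 1: 'v' vs 'j' differ -> stop
Longest common prefix: "n" (length 1)


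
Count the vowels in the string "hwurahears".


Input string: 'hwurahears'
Operation: count vowels (a, e, i, o, u)
Scan: s[0]='h', s[1]='w', s[2]='u' (vowel), s[3]='r', s[4]='a' (vowel), s[5]='h', s[6]='e' (vowel), s[7]='a' (vowel), s[8]='r', s[9]='s'
Vowels found: 4
Result: 4


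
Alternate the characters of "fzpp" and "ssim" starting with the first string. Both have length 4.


String 1: 'fzpp'
String 2: 'ssim'
Operation: alternate characters
Pairs: 'f'+'s', 'z'+'s', 'p'+'i', 'p'+'m'
Result: fszspipm


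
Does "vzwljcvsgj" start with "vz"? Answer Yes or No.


Input string: 'vzwljcvsgj'
Prefix to check: 'vz'
First 2 characters of input: 'vz'
Match: True
Result: Yes


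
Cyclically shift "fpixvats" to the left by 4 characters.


Input: 'fpixvats', shift = 4
Operation: split at index 4 and swap parts
Front part s[0:4] = 'fpix'
Back part s[4:] = 'vats'
Rotated = back + front = 'vats' + 'fpix'
Result: vatsfpix


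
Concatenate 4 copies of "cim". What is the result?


Input string: 'cim'
Operation: repeat 4 times
Concatenation: 'cim' + 'cim' + 'cim' + 'cim'
Result: cimcimcimcim


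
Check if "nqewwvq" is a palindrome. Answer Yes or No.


Input string: 'nqewwvq'
Reversed: 'qvwweqn'
Compare pairs: s[0]='n' vs s[6]='q' (mismatch), s[1]='q' vs s[5]='v' (mismatch), s[2]='e' vs s[4]='w' (mismatch)
Palindrome: No


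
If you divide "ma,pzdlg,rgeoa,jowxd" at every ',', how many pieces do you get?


Input string: 'ma,pzdlg,rgeoa,jowxd'
Delimiter: ','
Split result: 'ma', 'pzdlg', 'rgeoa', 'jowxd'
Number of parts: 4


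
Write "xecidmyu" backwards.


Input string: 'xecidmyu'
Operation: reverse character order
Original order: 'x' -> 'e' -> 'c' -> 'i' -> 'd' -> 'm' -> 'y' -> 'u'
Reversed order: 'u' -> 'y' -> 'm' -> 'd' -> 'i' -> 'c' -> 'e' -> 'x'
Result: uymdicex


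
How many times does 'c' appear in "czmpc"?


Input string: 'czmpc'
Target character: 'c'
Scan each position: s[0]='c', s[4]='c'
Matches found at indices: 0, 4
Total: 2


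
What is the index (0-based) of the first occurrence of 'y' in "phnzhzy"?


Input string: 'phnzhzy'
Target: 'y'
Scanning left to right: s[0]='p', s[1]='h', s[2]='n', s[3]='z', s[4]='h', s[5]='z', s[6]='y'
First match at index: 6


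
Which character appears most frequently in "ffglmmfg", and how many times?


Input: 'ffglmmfg'
Operation: tally each character
Counts: 'f':3, 'g':2, 'l':1, 'm':2
Maximum: 'f' appears 3 times


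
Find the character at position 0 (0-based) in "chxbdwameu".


Input string: 'chxbdwameu'
Operation: get character at index 0
Index mapping: s[0]='c'
Result: 'c'


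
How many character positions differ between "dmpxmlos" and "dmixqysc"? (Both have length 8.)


String 1: 'dmpxmlos'
String 2: 'dmixqysc'
Compare each position: pos 0: 'd'=='d', pos 1: 'm'=='m', pos 2: 'p'!='i', pos 3: 'x'=='x', pos 4: 'm'!='q', pos 5: 'l'!='y', pos 6: 'o'!='s', pos 7: 's'!='c'
Differing positions: 5
Hamming distance: 5


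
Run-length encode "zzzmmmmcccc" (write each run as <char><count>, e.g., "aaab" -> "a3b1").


Input: 'zzzmmmmcccc'
Operation: identify consecutive runs
Runs: 'zzz' -> z3, 'mmmm' -> m4, 'cccc' -> c4
Encoded: z3m4c4


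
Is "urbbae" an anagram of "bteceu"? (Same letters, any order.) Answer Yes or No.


String 1: 'bteceu' -> sorted: 'bceetu'
String 2: 'urbbae' -> sorted: 'abberu'
Compare sorted forms: 'bceetu' != 'abberu'
Anagram: No


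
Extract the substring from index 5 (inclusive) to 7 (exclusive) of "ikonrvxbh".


Input string: 'ikonrvxbh'
Operation: slice [5:7]
Extract characters: s[5]='v', s[6]='x'
Result: vx


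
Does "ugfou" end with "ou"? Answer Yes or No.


Input string: 'ugfou'
Suffix to check: 'ou'
Last 2 characters of input: 'ou'
Match: True
Result: Yes


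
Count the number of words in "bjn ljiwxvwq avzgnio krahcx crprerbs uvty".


Input string: 'bjn ljiwxvwq avzgnio krahcx crprerbs uvty'
Operation: split by spaces
Words found: 'bjn', 'ljiwxvwq', 'avzgnio', 'krahcx', 'crprerbs', 'uvty'
Word count: 6


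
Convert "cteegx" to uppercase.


Input string: 'cteegx'
Operation: convert each letter to uppercase
Mapping: 'c'->'C', 't'->'T', 'e'->'E', 'e'->'E', 'g'->'G', 'x'->'X'
Result: CTEEGX


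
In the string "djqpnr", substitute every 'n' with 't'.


Input string: 'djqpnr'
Operation: replace 'n' with 't'
Positions of 'n': 4
After replacement: djqptr


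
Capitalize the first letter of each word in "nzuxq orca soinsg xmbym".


Input string: 'nzuxq orca soinsg xmbym'
Operation: capitalize first letter of each word
Word transformations: 'nzuxq'->'Nzuxq', 'orca'->'Orca', 'soinsg'->'Soinsg', 'xmbym'->'Xmbym'
Result: Nzuxq Orca Soinsg Xmbym


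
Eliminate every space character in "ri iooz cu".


Input string: 'ri iooz cu'
Operation: remove all spaces
Words: 'ri', 'iooz', 'cu'
Join without spaces: riioozcu


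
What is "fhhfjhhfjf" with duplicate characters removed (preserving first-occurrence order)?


Input: 'fhhfjhhfjf'
Operation: keep first occurrence of each character
Scan: s[0]='f' new -> keep; s[1]='h' new -> keep; s[2]='h' seen -> skip; s[3]='f' seen -> skip; s[4]='j' new -> keep; s[5]='h' seen -> skip; s[6]='h' seen -> skip; s[7]='f' seen -> skip; s[8]='j' seen -> skip; s[9]='f' seen -> skip
Result: fhj


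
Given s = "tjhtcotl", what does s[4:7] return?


Input string: 'tjhtcotl'
Operation: slice [4:7]
Extract characters: s[4]='c', s[5]='o', s[6]='t'
Result: cot


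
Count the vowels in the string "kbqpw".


Input string: 'kbqpw'
Operation: count vowels (a, e, i, o, u)
Scan: s[0]='k', s[1]='b', s[2]='q', s[3]='p', s[4]='w'
Vowels found: 0
Result: 0


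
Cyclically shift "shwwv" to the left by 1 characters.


Input: 'shwwv', shift = 1
Operation: split at index 1 and swap parts
Front part s[0:1] = 's'
Back part s[1:] = 'hwwv'
Rotated = back + front = 'hwwv' + 's'
Result: hwwvs


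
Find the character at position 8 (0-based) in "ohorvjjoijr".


Input string: 'ohorvjjoijr'
Operation: get character at index 8
Index mapping: s[0]='o', s[1]='h', s[2]='o', s[3]='r', s[4]='v', s[5]='j', s[6]='j', s[7]='o', s[8]='i'
Result: 'i'


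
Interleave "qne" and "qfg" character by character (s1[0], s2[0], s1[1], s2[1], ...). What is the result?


String 1: 'qne'
String 2: 'qfg'
Operation: alternate characters
Pairs: 'q'+'q', 'n'+'f', 'e'+'g'
Result: qqnfeg


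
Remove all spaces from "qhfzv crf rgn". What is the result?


Input string: 'qhfzv crf rgn'
Operation: remove all spaces
Words: 'qhfzv', 'crf', 'rgn'
Join without spaces: qhfzvcrfrgn


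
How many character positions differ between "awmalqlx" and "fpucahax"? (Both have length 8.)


String 1: 'awmalqlx'
String 2: 'fpucahax'
Compare each position: pos 0: 'a'!='f', pos 1: 'w'!='p', pos 2: 'm'!='u', pos 3: 'a'!='c', pos 4: 'l'!='a', pos 5: 'q'!='h', pos 6: 'l'!='a', pos 7: 'x'=='x'
Differing positions: 7
Hamming distance: 7


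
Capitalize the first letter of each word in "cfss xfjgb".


Input string: 'cfss xfjgb'
Operation: capitalize first letter of each word
Word transformations: 'cfss'->'Cfss', 'xfjgb'->'Xfjgb'
Result: Cfss Xfjgb


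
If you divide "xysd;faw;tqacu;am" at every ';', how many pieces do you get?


Input string: 'xysd;faw;tqacu;am'
Delimiter: ';'
Split result: 'xysd', 'faw', 'tqacu', 'am'
Number of parts: 4


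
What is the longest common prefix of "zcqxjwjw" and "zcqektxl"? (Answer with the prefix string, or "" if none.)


String 1: 'zcqxjwjw'
String 2: 'zcqektxl'
Compare position by position:
pos 0: 'z' vs 'z' match
pos 1: 'c' vs 'c' match
pos 2: 'q' vs 'q' match
pos 3: 'x' vs 'e' differ -> stop
Longest common prefix: "zcq" (length 3)


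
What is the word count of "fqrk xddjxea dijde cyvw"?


Input string: 'fqrk xddjxea dijde cyvw'
Operation: split by spaces
Words found: 'fqrk', 'xddjxea', 'dijde', 'cyvw'
Word count: 4


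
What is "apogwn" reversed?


Input string: 'apogwn'
Operation: reverse character order
Original order: 'a' -> 'p' -> 'o' -> 'g' -> 'w' -> 'n'
Reversed order: 'n' -> 'w' -> 'g' -> 'o' -> 'p' -> 'a'
Result: nwgopa


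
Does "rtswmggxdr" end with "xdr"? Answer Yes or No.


Input string: 'rtswmggxdr'
Suffix to check: 'xdr'
Last 3 characters of input: 'xdr'
Match: True
Result: Yes


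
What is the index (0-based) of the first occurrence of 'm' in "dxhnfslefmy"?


Input string: 'dxhnfslefmy'
Target: 'm'
Scanning left to right: s[0]='d', s[1]='x', s[2]='h', s[3]='n', s[4]='f', s[5]='s', s[6]='l', s[7]='e', s[8]='f', s[9]='m'
First match at index: 9


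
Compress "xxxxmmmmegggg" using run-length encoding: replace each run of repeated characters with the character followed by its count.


Input: 'xxxxmmmmegggg'
Operation: identify consecutive runs
Runs: 'xxxx' -> x4, 'mmmm' -> m4, 'e' -> e1, 'gggg' -> g4
Encoded: x4m4e1g4


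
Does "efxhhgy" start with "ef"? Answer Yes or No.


Input string: 'efxhhgy'
Prefix to check: 'ef'
First 2 characters of input: 'ef'
Match: True
Result: Yes


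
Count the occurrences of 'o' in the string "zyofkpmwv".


Input string: 'zyofkpmwv'
Target character: 'o'
Scan each position: s[2]='o'
Matches found at indices: 2
Total: 1


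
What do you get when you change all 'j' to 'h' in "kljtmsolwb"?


Input string: 'kljtmsolwb'
Operation: replace 'j' with 'h'
Positions of 'j': 2
After replacement: klhtmsolwb


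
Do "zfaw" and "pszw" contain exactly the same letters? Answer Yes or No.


String 1: 'zfaw' -> sorted: 'afwz'
String 2: 'pszw' -> sorted: 'pswz'
Compare sorted forms: 'afwz' != 'pswz'
Anagram: No


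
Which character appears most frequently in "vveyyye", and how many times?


Input: 'vveyyye'
Operation: tally each character
Counts: 'e':2, 'v':2, 'y':3
Maximum: 'y' appears 3 times


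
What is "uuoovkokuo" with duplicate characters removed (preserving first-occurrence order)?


Input: 'uuoovkokuo'
Operation: keep first occurrence of each character
Scan: s[0]='u' new -> keep; s[1]='u' seen -> skip; s[2]='o' new -> keep; s[3]='o' seen -> skip; s[4]='v' new -> keep; s[5]='k' new -> keep; s[6]='o' seen -> skip; s[7]='k' seen -> skip; s[8]='u' seen -> skip; s[9]='o' seen -> skip
Result: uovk


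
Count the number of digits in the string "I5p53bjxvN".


Input string: 'I5p53bjxvN'
Operation: count digit characters (0-9)
Scan: 'I', '5'(digit), 'p', '5'(digit), '3'(digit), 'b', 'j', 'x', 'v', 'N'
Digits found: 3
Result: 3


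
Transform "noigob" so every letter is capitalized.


Input string: 'noigob'
Operation: convert each letter to uppercase
Mapping: 'n'->'N', 'o'->'O', 'i'->'I', 'g'->'G', 'o'->'O', 'b'->'B'
Result: NOIGOB


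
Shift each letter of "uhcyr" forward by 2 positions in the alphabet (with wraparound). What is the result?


Input: 'uhcyr', shift = 2
Operation: for each letter, (position + 2) mod 26
Mapping: 'u'(20+2=22)->'w', 'h'(7+2=9)->'j', 'c'(2+2=4)->'e', 'y'(24+2=26, 26 mod 26=0)->'a', 'r'(17+2=19)->'t'
Result: wjeat


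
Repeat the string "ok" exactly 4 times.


Input string: 'ok'
Operation: repeat 4 times
Concatenation: 'ok' + 'ok' + 'ok' + 'ok'
Result: okokokok


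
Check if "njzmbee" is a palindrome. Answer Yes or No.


Input string: 'njzmbee'
Reversed: 'eebmzjn'
Compare pairs: s[0]='n' vs s[6]='e' (mismatch), s[1]='j' vs s[5]='e' (mismatch), s[2]='z' vs s[4]='b' (mismatch)
Palindrome: No


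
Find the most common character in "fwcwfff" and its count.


Input: 'fwcwfff'
Operation: tally each character
Counts: 'c':1, 'f':4, 'w':2
Maximum: 'f' appears 4 times


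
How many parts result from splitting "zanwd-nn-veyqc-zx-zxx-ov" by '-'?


Input string: 'zanwd-nn-veyqc-zx-zxx-ov'
Delimiter: '-'
Split result: 'zanwd', 'nn', 'veyqc', 'zx', 'zxx', 'ov'
Number of parts: 6


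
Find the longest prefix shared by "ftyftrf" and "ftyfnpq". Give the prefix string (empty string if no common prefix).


String 1: 'ftyftrf'
String 2: 'ftyfnpq'
Compare position by position:
pos 0: 'f' vs 'f' match
pos 1: 't' vs 't' match
pos 2: 'y' vs 'y' match
pos 3: 'f' vs 'f' match
pos 4: 't' vs 'n' differ -> stop
Longest common prefix: "ftyf" (length 4)


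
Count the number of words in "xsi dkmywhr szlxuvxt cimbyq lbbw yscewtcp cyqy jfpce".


Input string: 'xsi dkmywhr szlxuvxt cimbyq lbbw yscewtcp cyqy jfpce'
Operation: split by spaces
Words found: 'xsi', 'dkmywhr', 'szlxuvxt', 'cimbyq', 'lbbw', 'yscewtcp', 'cyqy', 'jfpce'
Word count: 8


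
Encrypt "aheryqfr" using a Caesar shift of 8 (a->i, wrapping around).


Input: 'aheryqfr', shift = 8
Operation: for each letter, (position + 8) mod 26
Mapping: 'a'(0+8=8)->'i', 'h'(7+8=15)->'p', 'e'(4+8=12)->'m', 'r'(17+8=25)->'z', 'y'(24+8=32, 32 mod 26=6)->'g', 'q'(16+8=24)->'y', 'f'(5+8=13)->'n', 'r'(17+8=25)->'z'
Result: ipmzgynz


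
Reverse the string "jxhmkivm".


Input string: 'jxhmkivm'
Operation: reverse character order
Original order: 'j' -> 'x' -> 'h' -> 'm' -> 'k' -> 'i' -> 'v' -> 'm'
Reversed order: 'm' -> 'v' -> 'i' -> 'k' -> 'm' -> 'h' -> 'x' -> 'j'
Result: mvikmhxj


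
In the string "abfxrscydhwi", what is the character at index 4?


Input string: 'abfxrscydhwi'
Operation: get character at index 4
Index mapping: s[0]='a', s[1]='b', s[2]='f', s[3]='x', s[4]='r'
Result: 'r'


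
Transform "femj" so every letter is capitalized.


Input string: 'femj'
Operation: convert each letter to uppercase
Mapping: 'f'->'F', 'e'->'E', 'm'->'M', 'j'->'J'
Result: FEMJ


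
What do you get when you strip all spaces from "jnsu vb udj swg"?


Input string: 'jnsu vb udj swg'
Operation: remove all spaces
Words: 'jnsu', 'vb', 'udj', 'swg'
Join without spaces: jnsuvbudjswg


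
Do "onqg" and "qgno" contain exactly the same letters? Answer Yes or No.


String 1: 'onqg' -> sorted: 'gnoq'
String 2: 'qgno' -> sorted: 'gnoq'
Compare sorted forms: 'gnoq' == 'gnoq'
Anagram: Yes


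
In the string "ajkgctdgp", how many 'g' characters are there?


Input string: 'ajkgctdgp'
Target character: 'g'
Scan each position: s[3]='g', s[7]='g'
Matches found at indices: 3, 7
Total: 2


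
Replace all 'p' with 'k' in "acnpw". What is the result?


Input string: 'acnpw'
Operation: replace 'p' with 'k'
Positions of 'p': 3
After replacement: acnkw


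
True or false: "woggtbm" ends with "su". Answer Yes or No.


Input string: 'woggtbm'
Suffix to check: 'su'
Last 2 characters of input: 'bm'
Match: False
Result: No


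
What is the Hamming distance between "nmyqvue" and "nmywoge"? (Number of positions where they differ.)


String 1: 'nmyqvue'
String 2: 'nmywoge'
Compare each position: pos 0: 'n'=='n', pos 1: 'm'=='m', pos 2: 'y'=='y', pos 3: 'q'!='w', pos 4: 'v'!='o', pos 5: 'u'!='g', pos 6: 'e'=='e'
Differing positions: 3
Hamming distance: 3


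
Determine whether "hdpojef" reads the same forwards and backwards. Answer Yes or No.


Input string: 'hdpojef'
Reversed: 'fejopdh'
Compare pairs: s[0]='h' vs s[6]='f' (mismatch), s[1]='d' vs s[5]='e' (mismatch), s[2]='p' vs s[4]='j' (mismatch)
Palindrome: No


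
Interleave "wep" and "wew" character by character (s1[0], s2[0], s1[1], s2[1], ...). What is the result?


String 1: 'wep'
String 2: 'wew'
Operation: alternate characters
Pairs: 'w'+'w', 'e'+'e', 'p'+'w'
Result: wweepw


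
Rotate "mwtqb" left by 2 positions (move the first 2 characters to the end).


Input: 'mwtqb', shift = 2
Operation: split at index 2 and swap parts
Front part s[0:2] = 'mw'
Back part s[2:] = 'tqb'
Rotated = back + front = 'tqb' + 'mw'
Result: tqbmw


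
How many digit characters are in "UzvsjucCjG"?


Input string: 'UzvsjucCjG'
Operation: count digit characters (0-9)
Scan: 'U', 'z', 'v', 's', 'j', 'u', 'c', 'C', 'j', 'G'
Digits found: 0
Result: 0


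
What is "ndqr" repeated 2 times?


Input string: 'ndqr'
Operation: repeat 2 times
Concatenation: 'ndqr' + 'ndqr'
Result: ndqrndqr


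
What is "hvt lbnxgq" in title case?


Input string: 'hvt lbnxgq'
Operation: capitalize first letter of each word
Word transformations: 'hvt'->'Hvt', 'lbnxgq'->'Lbnxgq'
Result: Hvt Lbnxgq


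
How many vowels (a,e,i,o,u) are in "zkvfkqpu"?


Input string: 'zkvfkqpu'
Operation: count vowels (a, e, i, o, u)
Scan: s[0]='z', s[1]='k', s[2]='v', s[3]='f', s[4]='k', s[5]='q', s[6]='p', s[7]='u' (vowel)
Vowels found: 1
Result: 1


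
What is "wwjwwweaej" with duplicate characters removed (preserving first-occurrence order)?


Input: 'wwjwwweaej'
Operation: keep first occurrence of each character
Scan: s[0]='w' new -> keep; s[1]='w' seen -> skip; s[2]='j' new -> keep; s[3]='w' seen -> skip; s[4]='w' seen -> skip; s[5]='w' seen -> skip; s[6]='e' new -> keep; s[7]='a' new -> keep; s[8]='e' seen -> skip; s[9]='j' seen -> skip
Result: wjea


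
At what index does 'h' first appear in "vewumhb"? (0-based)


Input string: 'vewumhb'
Target: 'h'
Scanning left to right: s[0]='v', s[1]='e', s[2]='w', s[3]='u', s[4]='m', s[5]='h'
First match at index: 5


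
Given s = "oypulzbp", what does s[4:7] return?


Input string: 'oypulzbp'
Operation: slice [4:7]
Extract characters: s[4]='l', s[5]='z', s[6]='b'
Result: lzb


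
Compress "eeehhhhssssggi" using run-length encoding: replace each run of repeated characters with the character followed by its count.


Input: 'eeehhhhssssggi'
Operation: identify consecutive runs
Runs: 'eee' -> e3, 'hhhh' -> h4, 'ssss' -> s4, 'gg' -> g2, 'i' -> i1
Encoded: e3h4s4g2i1


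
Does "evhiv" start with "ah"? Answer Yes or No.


Input string: 'evhiv'
Prefix to check: 'ah'
First 2 characters of input: 'ev'
Match: False
Result: No


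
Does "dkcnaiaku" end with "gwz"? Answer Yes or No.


Input string: 'dkcnaiaku'
Suffix to check: 'gwz'
Last 3 characters of input: 'aku'
Match: False
Result: No


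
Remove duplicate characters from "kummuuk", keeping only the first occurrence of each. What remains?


Input: 'kummuuk'
Operation: keep first occurrence of each character
Scan: s[0]='k' new -> keep; s[1]='u' new -> keep; s[2]='m' new -> keep; s[3]='m' seen -> skip; s[4]='u' seen -> skip; s[5]='u' seen -> skip; s[6]='k' seen -> skip
Result: kum


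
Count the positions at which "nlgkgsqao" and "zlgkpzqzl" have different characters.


String 1: 'nlgkgsqao'
String 2: 'zlgkpzqzl'
Compare each position: pos 0: 'n'!='z', pos 1: 'l'=='l', pos 2: 'g'=='g', pos 3: 'k'=='k', pos 4: 'g'!='p', pos 5: 's'!='z', pos 6: 'q'=='q', pos 7: 'a'!='z', pos 8: 'o'!='l'
Differing positions: 5
Hamming distance: 5


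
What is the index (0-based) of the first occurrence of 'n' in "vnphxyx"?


Input string: 'vnphxyx'
Target: 'n'
Scanning left to right: s[0]='v', s[1]='n'
First match at index: 1


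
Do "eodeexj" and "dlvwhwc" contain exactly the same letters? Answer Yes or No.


String 1: 'eodeexj' -> sorted: 'deeejox'
String 2: 'dlvwhwc' -> sorted: 'cdhlvww'
Compare sorted forms: 'deeejox' != 'cdhlvww'
Anagram: No


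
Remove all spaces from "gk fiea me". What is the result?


Input string: 'gk fiea me'
Operation: remove all spaces
Words: 'gk', 'fiea', 'me'
Join without spaces: gkfieame


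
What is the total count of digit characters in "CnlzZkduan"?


Input string: 'CnlzZkduan'
Operation: count digit characters (0-9)
Scan: 'C', 'n', 'l', 'z', 'Z', 'k', 'd', 'u', 'a', 'n'
Digits found: 0
Result: 0


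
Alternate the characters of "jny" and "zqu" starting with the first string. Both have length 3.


String 1: 'jny'
String 2: 'zqu'
Operation: alternate characters
Pairs: 'j'+'z', 'n'+'q', 'y'+'u'
Result: jznqyu


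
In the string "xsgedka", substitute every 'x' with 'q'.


Input string: 'xsgedka'
Operation: replace 'x' with 'q'
Positions of 'x': 0
After replacement: qsgedka


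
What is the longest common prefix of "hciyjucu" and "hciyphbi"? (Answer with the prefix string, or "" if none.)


String 1: 'hciyjucu'
String 2: 'hciyphbi'
Compare position by position:
pos 0: 'h' vs 'h' match
pos 1: 'c' vs 'c' match
pos 2: 'i' vs 'i' match
pos 3: 'y' vs 'y' match
pos 4: 'j' vs 'p' differ -> stop
Longest common prefix: "hciy" (length 4)


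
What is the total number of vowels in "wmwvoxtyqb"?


Input string: 'wmwvoxtyqb'
Operation: count vowels (a, e, i, o, u)
Scan: s[0]='w', s[1]='m', s[2]='w', s[3]='v', s[4]='o' (vowel), s[5]='x', s[6]='t', s[7]='y', s[8]='q', s[9]='b'
Vowels found: 1
Result: 1


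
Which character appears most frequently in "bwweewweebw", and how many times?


Input: 'bwweewweebw'
Operation: tally each character
Counts: 'b':2, 'e':4, 'w':5
Maximum: 'w' appears 5 times


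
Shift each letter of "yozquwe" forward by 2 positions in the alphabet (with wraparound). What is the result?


Input: 'yozquwe', shift = 2
Operation: for each letter, (position + 2) mod 26
Mapping: 'y'(24+2=26, 26 mod 26=0)->'a', 'o'(14+2=16)->'q', 'z'(25+2=27, 27 mod 26=1)->'b', 'q'(16+2=18)->'s', 'u'(20+2=22)->'w', 'w'(22+2=24)->'y', 'e'(4+2=6)->'g'
Result: aqbswyg


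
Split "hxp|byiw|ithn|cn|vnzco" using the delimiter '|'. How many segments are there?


Input string: 'hxp|byiw|ithn|cn|vnzco'
Delimiter: '|'
Split result: 'hxp', 'byiw', 'ithn', 'cn', 'vnzco'
Number of parts: 5


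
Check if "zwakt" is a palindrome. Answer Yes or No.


Input string: 'zwakt'
Reversed: 'tkawz'
Compare pairs: s[0]='z' vs s[4]='t' (mismatch), s[1]='w' vs s[3]='k' (mismatch)
Palindrome: No


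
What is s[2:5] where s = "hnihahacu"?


Input string: 'hnihahacu'
Operation: slice [2:5]
Extract characters: s[2]='i', s[3]='h', s[4]='a'
Result: iha


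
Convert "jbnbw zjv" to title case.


Input string: 'jbnbw zjv'
Operation: capitalize first letter of each word
Word transformations: 'jbnbw'->'Jbnbw', 'zjv'->'Zjv'
Result: Jbnbw Zjv


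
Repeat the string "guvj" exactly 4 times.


Input string: 'guvj'
Operation: repeat 4 times
Concatenation: 'guvj' + 'guvj' + 'guvj' + 'guvj'
Result: guvjguvjguvjguvj


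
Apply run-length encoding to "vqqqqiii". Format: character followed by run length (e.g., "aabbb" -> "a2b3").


Input: 'vqqqqiii'
Operation: identify consecutive runs
Runs: 'v' -> v1, 'qqqq' -> q4, 'iii' -> i3
Encoded: v1q4i3


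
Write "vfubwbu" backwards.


Input string: 'vfubwbu'
Operation: reverse character order
Original order: 'v' -> 'f' -> 'u' -> 'b' -> 'w' -> 'b' -> 'u'
Reversed order: 'u' -> 'b' -> 'w' -> 'b' -> 'u' -> 'f' -> 'v'
Result: ubwbufv


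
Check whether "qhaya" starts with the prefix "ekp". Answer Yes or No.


Input string: 'qhaya'
Prefix to check: 'ekp'
First 3 characters of input: 'qha'
Match: False
Result: No


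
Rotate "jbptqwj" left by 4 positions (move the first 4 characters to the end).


Input: 'jbptqwj', shift = 4
Operation: split at index 4 and swap parts
Front part s[0:4] = 'jbpt'
Back part s[4:] = 'qwj'
Rotated = back + front = 'qwj' + 'jbpt'
Result: qwjjbpt


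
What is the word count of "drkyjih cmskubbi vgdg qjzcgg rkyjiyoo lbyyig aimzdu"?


Input string: 'drkyjih cmskubbi vgdg qjzcgg rkyjiyoo lbyyig aimzdu'
Operation: split by spaces
Words found: 'drkyjih', 'cmskubbi', 'vgdg', 'qjzcgg', 'rkyjiyoo', 'lbyyig', 'aimzdu'
Word count: 7


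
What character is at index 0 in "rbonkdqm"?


Input string: 'rbonkdqm'
Operation: get character at index 0
Index mapping: s[0]='r'
Result: 'r'


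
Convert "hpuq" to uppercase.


Input string: 'hpuq'
Operation: convert each letter to uppercase
Mapping: 'h'->'H', 'p'->'P', 'u'->'U', 'q'->'Q'
Result: HPUQ


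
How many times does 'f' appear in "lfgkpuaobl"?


Input string: 'lfgkpuaobl'
Target character: 'f'
Scan each position: s[1]='f'
Matches found at indices: 1
Total: 1


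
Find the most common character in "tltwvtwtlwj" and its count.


Input: 'tltwvtwtlwj'
Operation: tally each character
Counts: 'j':1, 'l':2, 't':4, 'v':1, 'w':3
Maximum: 't' appears 4 times


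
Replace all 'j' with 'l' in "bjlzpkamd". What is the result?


Input string: 'bjlzpkamd'
Operation: replace 'j' with 'l'
Positions of 'j': 1
After replacement: bllzpkamd


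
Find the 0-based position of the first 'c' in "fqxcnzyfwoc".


Input string: 'fqxcnzyfwoc'
Target: 'c'
Scanning left to right: s[0]='f', s[1]='q', s[2]='x', s[3]='c'
First match at index: 3


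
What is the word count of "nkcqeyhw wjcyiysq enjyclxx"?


Input string: 'nkcqeyhw wjcyiysq enjyclxx'
Operation: split by spaces
Words found: 'nkcqeyhw', 'wjcyiysq', 'enjyclxx'
Word count: 3


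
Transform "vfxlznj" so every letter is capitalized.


Input string: 'vfxlznj'
Operation: convert each letter to uppercase
Mapping: 'v'->'V', 'f'->'F', 'x'->'X', 'l'->'L', 'z'->'Z', 'n'->'N', 'j'->'J'
Result: VFXLZNJ


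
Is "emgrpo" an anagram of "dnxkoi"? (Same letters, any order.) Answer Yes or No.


String 1: 'dnxkoi' -> sorted: 'diknox'
String 2: 'emgrpo' -> sorted: 'egmopr'
Compare sorted forms: 'diknox' != 'egmopr'
Anagram: No


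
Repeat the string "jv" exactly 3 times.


Input string: 'jv'
Operation: repeat 3 times
Concatenation: 'jv' + 'jv' + 'jv'
Result: jvjvjv


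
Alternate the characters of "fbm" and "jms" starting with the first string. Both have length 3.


String 1: 'fbm'
String 2: 'jms'
Operation: alternate characters
Pairs: 'f'+'j', 'b'+'m', 'm'+'s'
Result: fjbmms


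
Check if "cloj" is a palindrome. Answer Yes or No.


Input string: 'cloj'
Reversed: 'jolc'
Compare pairs: s[0]='c' vs s[3]='j' (mismatch), s[1]='l' vs s[2]='o' (mismatch)
Palindrome: No


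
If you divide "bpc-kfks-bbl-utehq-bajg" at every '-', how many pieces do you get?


Input string: 'bpc-kfks-bbl-utehq-bajg'
Delimiter: '-'
Split result: 'bpc', 'kfks', 'bbl', 'utehq', 'bajg'
Number of parts: 5


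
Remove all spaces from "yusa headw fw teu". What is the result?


Input string: 'yusa headw fw teu'
Operation: remove all spaces
Words: 'yusa', 'headw', 'fw', 'teu'
Join without spaces: yusaheadwfwteu


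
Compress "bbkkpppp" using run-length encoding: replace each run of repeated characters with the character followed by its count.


Input: 'bbkkpppp'
Operation: identify consecutive runs
Runs: 'bb' -> b2, 'kk' -> k2, 'pppp' -> p4
Encoded: b2k2p4


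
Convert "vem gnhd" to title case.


Input string: 'vem gnhd'
Operation: capitalize first letter of each word
Word transformations: 'vem'->'Vem', 'gnhd'->'Gnhd'
Result: Vem Gnhd


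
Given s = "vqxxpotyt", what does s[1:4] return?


Input string: 'vqxxpotyt'
Operation: slice [1:4]
Extract characters: s[1]='q', s[2]='x', s[3]='x'
Result: qxx


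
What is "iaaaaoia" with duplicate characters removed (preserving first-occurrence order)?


Input: 'iaaaaoia'
Operation: keep first occurrence of each character
Scan: s[0]='i' new -> keep; s[1]='a' new -> keep; s[2]='a' seen -> skip; s[3]='a' seen -> skip; s[4]='a' seen -> skip; s[5]='o' new -> keep; s[6]='i' seen -> skip; s[7]='a' seen -> skip
Result: iao


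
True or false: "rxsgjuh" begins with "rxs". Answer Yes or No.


Input string: 'rxsgjuh'
Prefix to check: 'rxs'
First 3 characters of input: 'rxs'
Match: True
Result: Yes


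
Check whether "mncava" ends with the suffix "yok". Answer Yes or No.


Input string: 'mncava'
Suffix to check: 'yok'
Last 3 characters of input: 'ava'
Match: False
Result: No


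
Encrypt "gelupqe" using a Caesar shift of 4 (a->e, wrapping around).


Input: 'gelupqe', shift = 4
Operation: for each letter, (position + 4) mod 26
Mapping: 'g'(6+4=10)->'k', 'e'(4+4=8)->'i', 'l'(11+4=15)->'p', 'u'(20+4=24)->'y', 'p'(15+4=19)->'t', 'q'(16+4=20)->'u', 'e'(4+4=8)->'i'
Result: kipytui


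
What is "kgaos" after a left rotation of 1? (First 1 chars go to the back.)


Input: 'kgaos', shift = 1
Operation: split at index 1 and swap parts
Front part s[0:1] = 'k'
Back part s[1:] = 'gaos'
Rotated = back + front = 'gaos' + 'k'
Result: gaosk


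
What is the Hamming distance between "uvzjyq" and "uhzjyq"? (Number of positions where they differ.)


String 1: 'uvzjyq'
String 2: 'uhzjyq'
Compare each position: pos 0: 'u'=='u', pos 1: 'v'!='h', pos 2: 'z'=='z', pos 3: 'j'=='j', pos 4: 'y'=='y', pos 5: 'q'=='q'
Differing positions: 1
Hamming distance: 1


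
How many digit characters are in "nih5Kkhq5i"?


Input string: 'nih5Kkhq5i'
Operation: count digit characters (0-9)
Scan: 'n', 'i', 'h', '5'(digit), 'K', 'k', 'h', 'q', '5'(digit), 'i'
Digits found: 2
Result: 2


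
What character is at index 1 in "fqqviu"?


Input string: 'fqqviu'
Operation: get character at index 1
Index mapping: s[0]='f', s[1]='q'
Result: 'q'


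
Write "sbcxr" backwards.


Input string: 'sbcxr'
Operation: reverse character order
Original order: 's' -> 'b' -> 'c' -> 'x' -> 'r'
Reversed order: 'r' -> 'x' -> 'c' -> 'b' -> 's'
Result: rxcbs


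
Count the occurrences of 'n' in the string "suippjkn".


Input string: 'suippjkn'
Target character: 'n'
Scan each position: s[7]='n'
Matches found at indices: 7
Total: 1


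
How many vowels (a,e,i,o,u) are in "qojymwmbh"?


Input string: 'qojymwmbh'
Operation: count vowels (a, e, i, o, u)
Scan: s[0]='q', s[1]='o' (vowel), s[2]='j', s[3]='y', s[4]='m', s[5]='w', s[6]='m', s[7]='b', s[8]='h'
Vowels found: 1
Result: 1


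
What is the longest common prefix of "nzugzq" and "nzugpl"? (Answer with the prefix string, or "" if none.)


String 1: 'nzugzq'
String 2: 'nzugpl'
Compare position by position:
pos 0: 'n' vs 'n' match
pos 1: 'z' vs 'z' match
pos 2: 'u' vs 'u' match
pos 3: 'g' vs 'g' match
pos 4: 'z' vs 'p' differ -> stop
Longest common prefix: "nzug" (length 4)


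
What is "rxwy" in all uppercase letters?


Input string: 'rxwy'
Operation: convert each letter to uppercase
Mapping: 'r'->'R', 'x'->'X', 'w'->'W', 'y'->'Y'
Result: RXWY
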